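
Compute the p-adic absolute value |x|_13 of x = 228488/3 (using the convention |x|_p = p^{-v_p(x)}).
|228488/3|_13 = 1/28561

Step 1 — compute v_13(x) by factoring powers of 13 out of the numerator and denominator: v_13(228488/3) = 4. Step 2 — apply |x|_p = p^{-v_p(x)} = 13^{-4} = 1/28561.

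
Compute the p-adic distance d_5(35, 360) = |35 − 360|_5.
d_5(35, 360) = 1/25

Step 1 — x − y = 35 − 360 = -325. Step 2 — v_5(-325) = 2 (factor: -325 = −(5^2 · 13); the sign does not affect v_p). Step 3 — |x − y|_5 = 5^{-2} = 1/25.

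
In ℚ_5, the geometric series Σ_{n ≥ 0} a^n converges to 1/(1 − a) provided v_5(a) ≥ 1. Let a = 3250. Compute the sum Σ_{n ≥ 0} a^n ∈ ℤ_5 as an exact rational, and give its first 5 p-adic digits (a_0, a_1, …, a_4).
Σ a^n = 1/(1 − a) = -1/3249;  first 5 digits = (1, 0, 0, 1, 0)

v_5(a) = 3 ≥ 1, so the series converges in ℤ_5 to 1/(1 − a) = 1/(1 − 3250) = -1/3249. Expand this rational in ℤ_5: compute digits iteratively via d_i = x_i mod 5, x_{i+1} = (x_i − d_i)/5. The first 5 digits are (1, 0, 0, 1, 0).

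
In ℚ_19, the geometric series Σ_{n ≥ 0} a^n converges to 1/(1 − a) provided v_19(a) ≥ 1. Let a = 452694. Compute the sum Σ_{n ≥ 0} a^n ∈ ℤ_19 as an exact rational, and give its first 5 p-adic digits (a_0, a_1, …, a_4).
Σ a^n = 1/(1 − a) = -1/452693;  first 5 digits = (1, 0, 0, 9, 3)

v_19(a) = 3 ≥ 1, so the series converges in ℤ_19 to 1/(1 − a) = 1/(1 − 452694) = -1/452693. Expand this rational in ℤ_19: compute digits iteratively via d_i = x_i mod 19, x_{i+1} = (x_i − d_i)/19. The first 5 digits are (1, 0, 0, 9, 3).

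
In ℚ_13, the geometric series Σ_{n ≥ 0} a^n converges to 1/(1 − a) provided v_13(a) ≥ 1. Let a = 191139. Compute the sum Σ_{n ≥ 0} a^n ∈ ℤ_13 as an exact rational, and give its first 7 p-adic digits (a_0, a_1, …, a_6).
Σ a^n = 1/(1 − a) = -1/191138;  first 7 digits = (1, 0, 0, 9, 6, 0, 3)

v_13(a) = 3 ≥ 1, so the series converges in ℤ_13 to 1/(1 − a) = 1/(1 − 191139) = -1/191138. Expand this rational in ℤ_13: compute digits iteratively via d_i = x_i mod 13, x_{i+1} = (x_i − d_i)/13. The first 7 digits are (1, 0, 0, 9, 6, 0, 3).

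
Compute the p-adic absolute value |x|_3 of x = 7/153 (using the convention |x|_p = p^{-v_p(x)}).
|7/153|_3 = 9

Step 1 — compute v_3(x) by factoring powers of 3 out of the numerator and denominator: v_3(7/153) = -2. Step 2 — apply |x|_p = p^{-v_p(x)} = 3^{2} = 9.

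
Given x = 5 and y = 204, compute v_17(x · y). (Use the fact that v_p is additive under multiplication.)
v_17(1020) = 1

v_p(x) = 0 (factor: 5 = 17^0 · 5); v_p(y) = 1 (factor: 204 = 17^1 · 12). Additivity: v_p(xy) = v_p(x) + v_p(y) = 0 + 1 = 1. (Direct check: xy = 1020 = 17^1 · (60).)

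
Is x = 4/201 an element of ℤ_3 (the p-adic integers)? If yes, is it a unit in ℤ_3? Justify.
x ∉ ℤ_3 (v_3(x) = -1 < 0)

ℤ_3 = {x ∈ ℚ_3 : v_3(x) ≥ 0} and ℤ_3^× = {x ∈ ℤ_3 : v_3(x) = 0}. Here v_3(4/201) = v_3(num) − v_3(den) = -1; compare against these criteria.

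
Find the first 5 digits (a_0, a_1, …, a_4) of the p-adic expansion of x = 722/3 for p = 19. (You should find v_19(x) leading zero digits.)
(a_0, …, a_4) = (0, 0, 7, 6, 6)

v_19(722/3) = 2, so a_0 = ... = a_1 = 0. Factor out: x = 19^2 · u with u = 2/3 a unit in ℤ_19. Expand u iteratively via a_{v+i} = u_i mod 19, u_{i+1} = (u_i − a_{v+i})/19:
  u_0 = 2/3;  a_2 = 7;  u_1 = (u_0 − 7)/19 = -1/3
  u_1 = -1/3;  a_3 = 6;  u_2 = (u_1 − 6)/19 = -1/3
  u_2 = -1/3;  a_4 = 6;  u_3 = (u_2 − 6)/19 = -1/3
Digits: (0, 0, 7, 6, 6).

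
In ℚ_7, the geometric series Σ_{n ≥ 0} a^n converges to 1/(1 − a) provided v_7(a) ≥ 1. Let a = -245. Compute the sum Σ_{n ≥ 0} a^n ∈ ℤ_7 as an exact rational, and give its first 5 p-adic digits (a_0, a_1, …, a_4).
Σ a^n = 1/(1 − a) = 1/246;  first 5 digits = (1, 0, 2, 6, 3)

v_7(a) = 2 ≥ 1, so the series converges in ℤ_7 to 1/(1 − a) = 1/(1 − (-245)) = 1/246. Expand this rational in ℤ_7: compute digits iteratively via d_i = x_i mod 7, x_{i+1} = (x_i − d_i)/7. The first 5 digits are (1, 0, 2, 6, 3).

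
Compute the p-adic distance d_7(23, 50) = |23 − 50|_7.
d_7(23, 50) = 1

Step 1 — x − y = 23 − 50 = -27. Step 2 — v_7(-27) = 0 (factor: -27 = −(7^0 · 27); the sign does not affect v_p). Step 3 — |x − y|_7 = 7^{0} = 1.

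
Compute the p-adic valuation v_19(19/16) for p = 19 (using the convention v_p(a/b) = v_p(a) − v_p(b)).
v_19(19/16) = 1

Factor powers of 19 from the numerator and denominator of the reduced fraction: 19 = 19^1 · 1 and 16 = 19^0 · 16. Apply v_p(a/b) = v_p(a) − v_p(b): v_19(19/16) = 1 − 0 = 1.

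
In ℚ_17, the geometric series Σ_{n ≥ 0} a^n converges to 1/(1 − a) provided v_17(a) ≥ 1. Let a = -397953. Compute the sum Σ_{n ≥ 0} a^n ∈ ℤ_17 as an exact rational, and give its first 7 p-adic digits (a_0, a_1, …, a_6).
Σ a^n = 1/(1 − a) = 1/397954;  first 7 digits = (1, 0, 0, 4, 12, 16, 15)

v_17(a) = 3 ≥ 1, so the series converges in ℤ_17 to 1/(1 − a) = 1/(1 − (-397953)) = 1/397954. Expand this rational in ℤ_17: compute digits iteratively via d_i = x_i mod 17, x_{i+1} = (x_i − d_i)/17. The first 7 digits are (1, 0, 0, 4, 12, 16, 15).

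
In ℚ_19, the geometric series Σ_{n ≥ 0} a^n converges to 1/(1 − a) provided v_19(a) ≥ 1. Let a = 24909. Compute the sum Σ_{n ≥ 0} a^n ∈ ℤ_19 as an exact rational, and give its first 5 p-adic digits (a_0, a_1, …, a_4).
Σ a^n = 1/(1 − a) = -1/24908;  first 5 digits = (1, 0, 12, 3, 11)

v_19(a) = 2 ≥ 1, so the series converges in ℤ_19 to 1/(1 − a) = 1/(1 − 24909) = -1/24908. Expand this rational in ℤ_19: compute digits iteratively via d_i = x_i mod 19, x_{i+1} = (x_i − d_i)/19. The first 5 digits are (1, 0, 12, 3, 11).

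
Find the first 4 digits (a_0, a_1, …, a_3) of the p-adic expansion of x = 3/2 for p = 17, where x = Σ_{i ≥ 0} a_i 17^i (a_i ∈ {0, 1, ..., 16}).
(a_0, …, a_3) = (10, 8, 8, 8)

v_17(3/2) = 0 (numerator and denominator both coprime to 17), so x ∈ ℤ_17^×. Compute digits iteratively via a_i = x_i mod 17, x_{i+1} = (x_i − a_i)/17, with x_0 = x:
  x_0 = 3/2;  a_0 = 10;  x_1 = (x_0 − 10)/17 = -1/2
  x_1 = -1/2;  a_1 = 8;  x_2 = (x_1 − 8)/17 = -1/2
  x_2 = -1/2;  a_2 = 8;  x_3 = (x_2 − 8)/17 = -1/2
  x_3 = -1/2;  a_3 = 8;  x_4 = (x_3 − 8)/17 = -1/2
Digits: (10, 8, 8, 8).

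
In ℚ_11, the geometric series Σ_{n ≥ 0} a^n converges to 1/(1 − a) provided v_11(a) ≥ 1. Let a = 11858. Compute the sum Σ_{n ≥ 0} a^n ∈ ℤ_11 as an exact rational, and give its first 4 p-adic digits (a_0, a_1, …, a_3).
Σ a^n = 1/(1 − a) = -1/11857;  first 4 digits = (1, 0, 10, 8)

v_11(a) = 2 ≥ 1, so the series converges in ℤ_11 to 1/(1 − a) = 1/(1 − 11858) = -1/11857. Expand this rational in ℤ_11: compute digits iteratively via d_i = x_i mod 11, x_{i+1} = (x_i − d_i)/11. The first 4 digits are (1, 0, 10, 8).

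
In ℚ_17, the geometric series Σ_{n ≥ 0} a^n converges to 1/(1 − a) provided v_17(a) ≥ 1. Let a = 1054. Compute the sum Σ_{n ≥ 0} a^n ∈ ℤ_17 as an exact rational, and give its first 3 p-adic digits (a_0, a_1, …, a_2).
Σ a^n = 1/(1 − a) = -1/1053;  first 3 digits = (1, 11, 5)

v_17(a) = 1 ≥ 1, so the series converges in ℤ_17 to 1/(1 − a) = 1/(1 − 1054) = -1/1053. Expand this rational in ℤ_17: compute digits iteratively via d_i = x_i mod 17, x_{i+1} = (x_i − d_i)/17. The first 3 digits are (1, 11, 5).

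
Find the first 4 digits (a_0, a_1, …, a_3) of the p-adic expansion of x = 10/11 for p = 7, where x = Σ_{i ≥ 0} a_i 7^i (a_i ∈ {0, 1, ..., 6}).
(a_0, …, a_3) = (6, 5, 3, 2)

v_7(10/11) = 0 (numerator and denominator both coprime to 7), so x ∈ ℤ_7^×. Compute digits iteratively via a_i = x_i mod 7, x_{i+1} = (x_i − a_i)/7, with x_0 = x:
  x_0 = 10/11;  a_0 = 6;  x_1 = (x_0 − 6)/7 = -8/11
  x_1 = -8/11;  a_1 = 5;  x_2 = (x_1 − 5)/7 = -9/11
  x_2 = -9/11;  a_2 = 3;  x_3 = (x_2 − 3)/7 = -6/11
  x_3 = -6/11;  a_3 = 2;  x_4 = (x_3 − 2)/7 = -4/11
Digits: (6, 5, 3, 2).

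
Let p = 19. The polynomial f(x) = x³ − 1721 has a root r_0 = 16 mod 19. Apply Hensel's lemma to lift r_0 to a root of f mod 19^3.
r_2 = 35 (mod 6859)

Hensel: r_{i+1} = r_i − f(r_i)/f′(r_i) mod 19^{i+2}, where f′(x) = 3x². Iterate:
  r_0 = 16 (mod 19)
  r_1 = 35 (mod 361)
  r_2 = 35 (mod 6859)
Final: r = 35 with f(r) ≡ 0 mod 19^3.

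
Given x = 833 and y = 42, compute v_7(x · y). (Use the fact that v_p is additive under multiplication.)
v_7(34986) = 3

v_p(x) = 2 (factor: 833 = 7^2 · 17); v_p(y) = 1 (factor: 42 = 7^1 · 6). Additivity: v_p(xy) = v_p(x) + v_p(y) = 2 + 1 = 3. (Direct check: xy = 34986 = 7^3 · (102).)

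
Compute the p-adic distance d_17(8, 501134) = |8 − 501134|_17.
d_17(8, 501134) = 1/83521

Step 1 — x − y = 8 − 501134 = -501126. Step 2 — v_17(-501126) = 4 (factor: -501126 = −(17^4 · 6); the sign does not affect v_p). Step 3 — |x − y|_17 = 17^{-4} = 1/83521.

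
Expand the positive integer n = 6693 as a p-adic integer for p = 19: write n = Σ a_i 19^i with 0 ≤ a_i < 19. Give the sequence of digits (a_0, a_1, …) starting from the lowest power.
(a_0, a_1, …) = (5, 10, 18)

Repeated division by 19 gives the digits low-to-high: 6693 = 5 + 10·19^1 + 18·19^2. Digit sequence: (5, 10, 18).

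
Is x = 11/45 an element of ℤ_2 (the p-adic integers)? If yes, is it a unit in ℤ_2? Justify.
x ∈ ℤ_2^× (unit); v_2(x) = 0

ℤ_2 = {x ∈ ℚ_2 : v_2(x) ≥ 0} and ℤ_2^× = {x ∈ ℤ_2 : v_2(x) = 0}. Here v_2(11/45) = v_2(num) − v_2(den) = 0; compare against these criteria.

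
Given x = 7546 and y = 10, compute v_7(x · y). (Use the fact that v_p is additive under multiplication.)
v_7(75460) = 3

v_p(x) = 3 (factor: 7546 = 7^3 · 22); v_p(y) = 0 (factor: 10 = 7^0 · 10). Additivity: v_p(xy) = v_p(x) + v_p(y) = 3 + 0 = 3. (Direct check: xy = 75460 = 7^3 · (220).)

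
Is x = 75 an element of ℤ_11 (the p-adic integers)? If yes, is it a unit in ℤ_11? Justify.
x ∈ ℤ_11^× (unit); v_11(x) = 0

ℤ_11 = {x ∈ ℚ_11 : v_11(x) ≥ 0} and ℤ_11^× = {x ∈ ℤ_11 : v_11(x) = 0}. Here v_11(75) = v_11(num) − v_11(den) = 0; compare against these criteria.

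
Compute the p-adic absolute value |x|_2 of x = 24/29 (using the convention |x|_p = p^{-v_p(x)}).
|24/29|_2 = 1/8

Step 1 — compute v_2(x) by factoring powers of 2 out of the numerator and denominator: v_2(24/29) = 3. Step 2 — apply |x|_p = p^{-v_p(x)} = 2^{-3} = 1/8.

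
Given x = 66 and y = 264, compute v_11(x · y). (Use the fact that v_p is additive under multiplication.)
v_11(17424) = 2

v_p(x) = 1 (factor: 66 = 11^1 · 6); v_p(y) = 1 (factor: 264 = 11^1 · 24). Additivity: v_p(xy) = v_p(x) + v_p(y) = 1 + 1 = 2. (Direct check: xy = 17424 = 11^2 · (144).)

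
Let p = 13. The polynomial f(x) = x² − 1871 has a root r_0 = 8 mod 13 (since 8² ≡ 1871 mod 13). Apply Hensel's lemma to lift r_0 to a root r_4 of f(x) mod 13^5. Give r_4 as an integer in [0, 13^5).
r_4 = 225493 (mod 371293)

Hensel's recurrence: r_{i+1} = r_i − f(r_i)·(f′(r_i))^{-1} mod 13^{i+2}, with f′(x) = 2x. Iterate:
  r_0 = 8 (mod 13)
  r_1 = 47 (mod 169)
  r_2 = 1399 (mod 2197)
  r_3 = 25566 (mod 28561)
  r_4 = 225493 (mod 371293)
Final: r_4 = 225493, and one checks f(r_4) ≡ 0 mod 13^5.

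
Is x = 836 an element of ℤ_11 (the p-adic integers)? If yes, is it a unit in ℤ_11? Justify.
x ∈ ℤ_11 but not a unit; v_11(x) = 1 > 0

ℤ_11 = {x ∈ ℚ_11 : v_11(x) ≥ 0} and ℤ_11^× = {x ∈ ℤ_11 : v_11(x) = 0}. Here v_11(836) = v_11(num) − v_11(den) = 1; compare against these criteria.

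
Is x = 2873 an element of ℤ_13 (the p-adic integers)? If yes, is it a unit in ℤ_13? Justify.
x ∈ ℤ_13 but not a unit; v_13(x) = 2 > 0

ℤ_13 = {x ∈ ℚ_13 : v_13(x) ≥ 0} and ℤ_13^× = {x ∈ ℤ_13 : v_13(x) = 0}. Here v_13(2873) = v_13(num) − v_13(den) = 2; compare against these criteria.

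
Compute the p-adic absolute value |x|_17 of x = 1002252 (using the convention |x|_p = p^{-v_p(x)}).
|1002252|_17 = 1/83521

Step 1 — compute v_17(x) by factoring powers of 17 out of the numerator and denominator: v_17(1002252) = 4. Step 2 — apply |x|_p = p^{-v_p(x)} = 17^{-4} = 1/83521.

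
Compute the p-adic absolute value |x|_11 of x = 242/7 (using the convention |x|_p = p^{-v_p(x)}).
|242/7|_11 = 1/121

Step 1 — compute v_11(x) by factoring powers of 11 out of the numerator and denominator: v_11(242/7) = 2. Step 2 — apply |x|_p = p^{-v_p(x)} = 11^{-2} = 1/121.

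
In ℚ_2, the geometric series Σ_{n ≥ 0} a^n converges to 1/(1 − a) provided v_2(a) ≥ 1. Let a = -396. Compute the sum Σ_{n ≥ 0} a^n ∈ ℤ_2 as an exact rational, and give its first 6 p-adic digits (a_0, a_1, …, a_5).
Σ a^n = 1/(1 − a) = 1/397;  first 6 digits = (1, 0, 1, 0, 0, 0)

v_2(a) = 2 ≥ 1, so the series converges in ℤ_2 to 1/(1 − a) = 1/(1 − (-396)) = 1/397. Expand this rational in ℤ_2: compute digits iteratively via d_i = x_i mod 2, x_{i+1} = (x_i − d_i)/2. The first 6 digits are (1, 0, 1, 0, 0, 0).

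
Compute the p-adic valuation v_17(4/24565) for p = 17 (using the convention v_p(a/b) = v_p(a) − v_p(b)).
v_17(4/24565) = -3

Factor powers of 17 from the numerator and denominator of the reduced fraction: 4 = 17^0 · 4 and 24565 = 17^3 · 5. Apply v_p(a/b) = v_p(a) − v_p(b): v_17(4/24565) = 0 − 3 = -3.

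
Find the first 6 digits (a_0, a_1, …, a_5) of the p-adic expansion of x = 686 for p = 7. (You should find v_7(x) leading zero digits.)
(a_0, …, a_5) = (0, 0, 0, 2, 0, 0)

v_7(686) = 3, so a_0 = ... = a_2 = 0. Factor out: x = 7^3 · u with u = 2 a unit in ℤ_7. Expand u iteratively via a_{v+i} = u_i mod 7, u_{i+1} = (u_i − a_{v+i})/7:
  u_0 = 2;  a_3 = 2;  u_1 = (u_0 − 2)/7 = 0
  u_1 = 0;  a_4 = 0;  u_2 = (u_1 − 0)/7 = 0
  u_2 = 0;  a_5 = 0;  u_3 = (u_2 − 0)/7 = 0
Digits: (0, 0, 0, 2, 0, 0).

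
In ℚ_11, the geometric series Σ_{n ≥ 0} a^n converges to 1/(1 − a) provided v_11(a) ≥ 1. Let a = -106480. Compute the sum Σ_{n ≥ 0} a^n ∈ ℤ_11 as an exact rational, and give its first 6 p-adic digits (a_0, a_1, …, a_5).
Σ a^n = 1/(1 − a) = 1/106481;  first 6 digits = (1, 0, 0, 8, 3, 10)

v_11(a) = 3 ≥ 1, so the series converges in ℤ_11 to 1/(1 − a) = 1/(1 − (-106480)) = 1/106481. Expand this rational in ℤ_11: compute digits iteratively via d_i = x_i mod 11, x_{i+1} = (x_i − d_i)/11. The first 6 digits are (1, 0, 0, 8, 3, 10).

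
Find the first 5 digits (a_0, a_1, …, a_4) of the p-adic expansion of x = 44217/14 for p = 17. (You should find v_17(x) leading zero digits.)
(a_0, …, a_4) = (0, 0, 0, 14, 15)

v_17(44217/14) = 3, so a_0 = ... = a_2 = 0. Factor out: x = 17^3 · u with u = 9/14 a unit in ℤ_17. Expand u iteratively via a_{v+i} = u_i mod 17, u_{i+1} = (u_i − a_{v+i})/17:
  u_0 = 9/14;  a_3 = 14;  u_1 = (u_0 − 14)/17 = -11/14
  u_1 = -11/14;  a_4 = 15;  u_2 = (u_1 − 15)/17 = -13/14
Digits: (0, 0, 0, 14, 15).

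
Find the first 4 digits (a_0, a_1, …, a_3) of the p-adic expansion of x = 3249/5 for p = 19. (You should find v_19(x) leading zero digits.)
(a_0, …, a_3) = (0, 0, 17, 3)

v_19(3249/5) = 2, so a_0 = ... = a_1 = 0. Factor out: x = 19^2 · u with u = 9/5 a unit in ℤ_19. Expand u iteratively via a_{v+i} = u_i mod 19, u_{i+1} = (u_i − a_{v+i})/19:
  u_0 = 9/5;  a_2 = 17;  u_1 = (u_0 − 17)/19 = -4/5
  u_1 = -4/5;  a_3 = 3;  u_2 = (u_1 − 3)/19 = -1/5
Digits: (0, 0, 17, 3).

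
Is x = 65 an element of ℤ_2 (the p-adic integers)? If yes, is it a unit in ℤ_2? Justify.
x ∈ ℤ_2^× (unit); v_2(x) = 0

ℤ_2 = {x ∈ ℚ_2 : v_2(x) ≥ 0} and ℤ_2^× = {x ∈ ℤ_2 : v_2(x) = 0}. Here v_2(65) = v_2(num) − v_2(den) = 0; compare against these criteria.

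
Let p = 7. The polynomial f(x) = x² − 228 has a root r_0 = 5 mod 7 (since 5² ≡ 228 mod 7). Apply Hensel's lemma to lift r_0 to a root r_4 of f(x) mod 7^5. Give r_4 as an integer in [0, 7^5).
r_4 = 7586 (mod 16807)

Hensel's recurrence: r_{i+1} = r_i − f(r_i)·(f′(r_i))^{-1} mod 7^{i+2}, with f′(x) = 2x. Iterate:
  r_0 = 5 (mod 7)
  r_1 = 40 (mod 49)
  r_2 = 40 (mod 343)
  r_3 = 383 (mod 2401)
  r_4 = 7586 (mod 16807)
Final: r_4 = 7586, and one checks f(r_4) ≡ 0 mod 7^5.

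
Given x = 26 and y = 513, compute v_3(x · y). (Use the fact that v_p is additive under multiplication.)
v_3(13338) = 3

v_p(x) = 0 (factor: 26 = 3^0 · 26); v_p(y) = 3 (factor: 513 = 3^3 · 19). Additivity: v_p(xy) = v_p(x) + v_p(y) = 0 + 3 = 3. (Direct check: xy = 13338 = 3^3 · (494).)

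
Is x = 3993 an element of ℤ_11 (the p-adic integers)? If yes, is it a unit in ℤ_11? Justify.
x ∈ ℤ_11 but not a unit; v_11(x) = 3 > 0

ℤ_11 = {x ∈ ℚ_11 : v_11(x) ≥ 0} and ℤ_11^× = {x ∈ ℤ_11 : v_11(x) = 0}. Here v_11(3993) = v_11(num) − v_11(den) = 3; compare against these criteria.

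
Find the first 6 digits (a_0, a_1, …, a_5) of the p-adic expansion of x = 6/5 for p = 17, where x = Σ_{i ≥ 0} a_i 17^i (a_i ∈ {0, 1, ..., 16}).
(a_0, …, a_5) = (8, 3, 10, 13, 6, 3)

v_17(6/5) = 0 (numerator and denominator both coprime to 17), so x ∈ ℤ_17^×. Compute digits iteratively via a_i = x_i mod 17, x_{i+1} = (x_i − a_i)/17, with x_0 = x:
  x_0 = 6/5;  a_0 = 8;  x_1 = (x_0 − 8)/17 = -2/5
  x_1 = -2/5;  a_1 = 3;  x_2 = (x_1 − 3)/17 = -1/5
  x_2 = -1/5;  a_2 = 10;  x_3 = (x_2 − 10)/17 = -3/5
  x_3 = -3/5;  a_3 = 13;  x_4 = (x_3 − 13)/17 = -4/5
  x_4 = -4/5;  a_4 = 6;  x_5 = (x_4 − 6)/17 = -2/5
  x_5 = -2/5;  a_5 = 3;  x_6 = (x_5 − 3)/17 = -1/5
Digits: (8, 3, 10, 13, 6, 3).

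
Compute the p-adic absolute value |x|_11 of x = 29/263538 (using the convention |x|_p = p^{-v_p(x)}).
|29/263538|_11 = 14641

Step 1 — compute v_11(x) by factoring powers of 11 out of the numerator and denominator: v_11(29/263538) = -4. Step 2 — apply |x|_p = p^{-v_p(x)} = 11^{4} = 14641.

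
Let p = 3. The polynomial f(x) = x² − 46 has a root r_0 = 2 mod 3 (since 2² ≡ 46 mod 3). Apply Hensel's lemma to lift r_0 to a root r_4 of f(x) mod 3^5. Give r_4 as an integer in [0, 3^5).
r_4 = 17 (mod 243)

Hensel's recurrence: r_{i+1} = r_i − f(r_i)·(f′(r_i))^{-1} mod 3^{i+2}, with f′(x) = 2x. Iterate:
  r_0 = 2 (mod 3)
  r_1 = 8 (mod 9)
  r_2 = 17 (mod 27)
  r_3 = 17 (mod 81)
  r_4 = 17 (mod 243)
Final: r_4 = 17, and one checks f(r_4) ≡ 0 mod 3^5.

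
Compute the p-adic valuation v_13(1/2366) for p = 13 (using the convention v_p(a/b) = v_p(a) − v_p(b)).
v_13(1/2366) = -2

Factor powers of 13 from the numerator and denominator of the reduced fraction: 1 = 13^0 · 1 and 2366 = 13^2 · 14. Apply v_p(a/b) = v_p(a) − v_p(b): v_13(1/2366) = 0 − 2 = -2.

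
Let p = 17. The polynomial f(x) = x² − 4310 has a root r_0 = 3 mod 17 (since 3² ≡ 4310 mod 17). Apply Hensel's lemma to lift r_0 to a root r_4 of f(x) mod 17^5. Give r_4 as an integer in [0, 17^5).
r_4 = 538597 (mod 1419857)

Hensel's recurrence: r_{i+1} = r_i − f(r_i)·(f′(r_i))^{-1} mod 17^{i+2}, with f′(x) = 2x. Iterate:
  r_0 = 3 (mod 17)
  r_1 = 190 (mod 289)
  r_2 = 3080 (mod 4913)
  r_3 = 37471 (mod 83521)
  r_4 = 538597 (mod 1419857)
Final: r_4 = 538597, and one checks f(r_4) ≡ 0 mod 17^5.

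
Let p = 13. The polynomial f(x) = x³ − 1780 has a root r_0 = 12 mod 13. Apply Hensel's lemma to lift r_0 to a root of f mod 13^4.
r_3 = 6395 (mod 28561)

Hensel: r_{i+1} = r_i − f(r_i)/f′(r_i) mod 13^{i+2}, where f′(x) = 3x². Iterate:
  r_0 = 12 (mod 13)
  r_1 = 142 (mod 169)
  r_2 = 2001 (mod 2197)
  r_3 = 6395 (mod 28561)
Final: r = 6395 with f(r) ≡ 0 mod 13^4.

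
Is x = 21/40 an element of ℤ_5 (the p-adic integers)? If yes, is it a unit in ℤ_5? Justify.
x ∉ ℤ_5 (v_5(x) = -1 < 0)

ℤ_5 = {x ∈ ℚ_5 : v_5(x) ≥ 0} and ℤ_5^× = {x ∈ ℤ_5 : v_5(x) = 0}. Here v_5(21/40) = v_5(num) − v_5(den) = -1; compare against these criteria.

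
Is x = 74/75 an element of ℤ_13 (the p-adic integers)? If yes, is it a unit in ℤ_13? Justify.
x ∈ ℤ_13^× (unit); v_13(x) = 0

ℤ_13 = {x ∈ ℚ_13 : v_13(x) ≥ 0} and ℤ_13^× = {x ∈ ℤ_13 : v_13(x) = 0}. Here v_13(74/75) = v_13(num) − v_13(den) = 0; compare against these criteria.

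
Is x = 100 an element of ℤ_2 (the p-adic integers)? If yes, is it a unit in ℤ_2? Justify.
x ∈ ℤ_2 but not a unit; v_2(x) = 2 > 0

ℤ_2 = {x ∈ ℚ_2 : v_2(x) ≥ 0} and ℤ_2^× = {x ∈ ℤ_2 : v_2(x) = 0}. Here v_2(100) = v_2(num) − v_2(den) = 2; compare against these criteria.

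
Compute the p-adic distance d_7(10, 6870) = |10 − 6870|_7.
d_7(10, 6870) = 1/343

Step 1 — x − y = 10 − 6870 = -6860. Step 2 — v_7(-6860) = 3 (factor: -6860 = −(7^3 · 20); the sign does not affect v_p). Step 3 — |x − y|_7 = 7^{-3} = 1/343.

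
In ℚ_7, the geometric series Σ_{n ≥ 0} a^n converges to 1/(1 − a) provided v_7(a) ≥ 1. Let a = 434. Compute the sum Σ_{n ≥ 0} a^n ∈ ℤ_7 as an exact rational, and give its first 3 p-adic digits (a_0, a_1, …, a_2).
Σ a^n = 1/(1 − a) = -1/433;  first 3 digits = (1, 6, 2)

v_7(a) = 1 ≥ 1, so the series converges in ℤ_7 to 1/(1 − a) = 1/(1 − 434) = -1/433. Expand this rational in ℤ_7: compute digits iteratively via d_i = x_i mod 7, x_{i+1} = (x_i − d_i)/7. The first 3 digits are (1, 6, 2).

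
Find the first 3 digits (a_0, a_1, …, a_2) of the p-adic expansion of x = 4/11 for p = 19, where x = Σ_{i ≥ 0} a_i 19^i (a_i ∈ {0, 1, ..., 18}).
(a_0, …, a_2) = (9, 3, 5)

v_19(4/11) = 0 (numerator and denominator both coprime to 19), so x ∈ ℤ_19^×. Compute digits iteratively via a_i = x_i mod 19, x_{i+1} = (x_i − a_i)/19, with x_0 = x:
  x_0 = 4/11;  a_0 = 9;  x_1 = (x_0 − 9)/19 = -5/11
  x_1 = -5/11;  a_1 = 3;  x_2 = (x_1 − 3)/19 = -2/11
  x_2 = -2/11;  a_2 = 5;  x_3 = (x_2 − 5)/19 = -3/11
Digits: (9, 3, 5).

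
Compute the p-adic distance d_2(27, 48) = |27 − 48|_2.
d_2(27, 48) = 1

Step 1 — x − y = 27 − 48 = -21. Step 2 — v_2(-21) = 0 (factor: -21 = −(2^0 · 21); the sign does not affect v_p). Step 3 — |x − y|_2 = 2^{0} = 1.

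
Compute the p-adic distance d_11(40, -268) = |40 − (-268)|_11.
d_11(40, -268) = 1/11

Step 1 — x − y = 40 − (-268) = 308. Step 2 — v_11(308) = 1 (factor: 308 = (11^1 · 28); the sign does not affect v_p). Step 3 — |x − y|_11 = 11^{-1} = 1/11.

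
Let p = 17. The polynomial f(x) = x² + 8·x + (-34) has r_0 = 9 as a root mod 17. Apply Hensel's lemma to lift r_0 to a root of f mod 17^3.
r_2 = 1794 (mod 4913)

Hensel: r_{i+1} = r_i − f(r_i)·(f′(r_i))^{-1} mod 17^{i+2}, f′(x) = 2x + 8. Iterate:
  r_0 = 9 (mod 17)
  r_1 = 60 (mod 289)
  r_2 = 1794 (mod 4913)
Final: r = 1794 satisfies f(r) ≡ 0 mod 17^3.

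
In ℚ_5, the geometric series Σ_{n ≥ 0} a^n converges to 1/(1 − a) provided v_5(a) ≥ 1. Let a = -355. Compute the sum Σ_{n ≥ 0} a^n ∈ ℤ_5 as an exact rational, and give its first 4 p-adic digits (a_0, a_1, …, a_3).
Σ a^n = 1/(1 − a) = 1/356;  first 4 digits = (1, 4, 1, 4)

v_5(a) = 1 ≥ 1, so the series converges in ℤ_5 to 1/(1 − a) = 1/(1 − (-355)) = 1/356. Expand this rational in ℤ_5: compute digits iteratively via d_i = x_i mod 5, x_{i+1} = (x_i − d_i)/5. The first 4 digits are (1, 4, 1, 4).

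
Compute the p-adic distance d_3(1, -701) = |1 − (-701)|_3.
d_3(1, -701) = 1/27

Step 1 — x − y = 1 − (-701) = 702. Step 2 — v_3(702) = 3 (factor: 702 = (3^3 · 26); the sign does not affect v_p). Step 3 — |x − y|_3 = 3^{-3} = 1/27.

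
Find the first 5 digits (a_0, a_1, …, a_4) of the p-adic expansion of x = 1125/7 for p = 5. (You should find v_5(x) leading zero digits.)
(a_0, …, a_4) = (0, 0, 0, 2, 2)

v_5(1125/7) = 3, so a_0 = ... = a_2 = 0. Factor out: x = 5^3 · u with u = 9/7 a unit in ℤ_5. Expand u iteratively via a_{v+i} = u_i mod 5, u_{i+1} = (u_i − a_{v+i})/5:
  u_0 = 9/7;  a_3 = 2;  u_1 = (u_0 − 2)/5 = -1/7
  u_1 = -1/7;  a_4 = 2;  u_2 = (u_1 − 2)/5 = -3/7
Digits: (0, 0, 0, 2, 2).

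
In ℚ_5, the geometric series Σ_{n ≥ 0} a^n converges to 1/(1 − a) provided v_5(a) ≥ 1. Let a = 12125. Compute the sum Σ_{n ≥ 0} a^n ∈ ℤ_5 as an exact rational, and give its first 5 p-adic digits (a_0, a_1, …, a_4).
Σ a^n = 1/(1 − a) = -1/12124;  first 5 digits = (1, 0, 0, 2, 4)

v_5(a) = 3 ≥ 1, so the series converges in ℤ_5 to 1/(1 − a) = 1/(1 − 12125) = -1/12124. Expand this rational in ℤ_5: compute digits iteratively via d_i = x_i mod 5, x_{i+1} = (x_i − d_i)/5. The first 5 digits are (1, 0, 0, 2, 4).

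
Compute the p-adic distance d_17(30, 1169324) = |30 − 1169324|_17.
d_17(30, 1169324) = 1/83521

Step 1 — x − y = 30 − 1169324 = -1169294. Step 2 — v_17(-1169294) = 4 (factor: -1169294 = −(17^4 · 14); the sign does not affect v_p). Step 3 — |x − y|_17 = 17^{-4} = 1/83521.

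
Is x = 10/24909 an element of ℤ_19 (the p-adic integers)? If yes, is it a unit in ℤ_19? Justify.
x ∉ ℤ_19 (v_19(x) = -2 < 0)

ℤ_19 = {x ∈ ℚ_19 : v_19(x) ≥ 0} and ℤ_19^× = {x ∈ ℤ_19 : v_19(x) = 0}. Here v_19(10/24909) = v_19(num) − v_19(den) = -2; compare against these criteria.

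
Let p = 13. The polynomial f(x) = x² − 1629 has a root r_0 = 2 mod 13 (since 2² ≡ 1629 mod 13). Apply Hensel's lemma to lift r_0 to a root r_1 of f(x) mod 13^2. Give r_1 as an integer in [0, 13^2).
r_1 = 28 (mod 169)

Hensel's recurrence: r_{i+1} = r_i − f(r_i)·(f′(r_i))^{-1} mod 13^{i+2}, with f′(x) = 2x. Iterate:
  r_0 = 2 (mod 13)
  r_1 = 28 (mod 169)
Final: r_1 = 28, and one checks f(r_1) ≡ 0 mod 13^2.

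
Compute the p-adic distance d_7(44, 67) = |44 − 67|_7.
d_7(44, 67) = 1

Step 1 — x − y = 44 − 67 = -23. Step 2 — v_7(-23) = 0 (factor: -23 = −(7^0 · 23); the sign does not affect v_p). Step 3 — |x − y|_7 = 7^{0} = 1.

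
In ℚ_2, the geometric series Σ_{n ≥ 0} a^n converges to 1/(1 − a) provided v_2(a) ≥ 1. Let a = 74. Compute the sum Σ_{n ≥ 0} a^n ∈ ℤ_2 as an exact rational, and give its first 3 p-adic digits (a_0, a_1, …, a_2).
Σ a^n = 1/(1 − a) = -1/73;  first 3 digits = (1, 1, 1)

v_2(a) = 1 ≥ 1, so the series converges in ℤ_2 to 1/(1 − a) = 1/(1 − 74) = -1/73. Expand this rational in ℤ_2: compute digits iteratively via d_i = x_i mod 2, x_{i+1} = (x_i − d_i)/2. The first 3 digits are (1, 1, 1).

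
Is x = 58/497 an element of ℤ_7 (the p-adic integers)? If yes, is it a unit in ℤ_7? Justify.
x ∉ ℤ_7 (v_7(x) = -1 < 0)

ℤ_7 = {x ∈ ℚ_7 : v_7(x) ≥ 0} and ℤ_7^× = {x ∈ ℤ_7 : v_7(x) = 0}. Here v_7(58/497) = v_7(num) − v_7(den) = -1; compare against these criteria.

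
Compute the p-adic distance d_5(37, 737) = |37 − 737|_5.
d_5(37, 737) = 1/25

Step 1 — x − y = 37 − 737 = -700. Step 2 — v_5(-700) = 2 (factor: -700 = −(5^2 · 28); the sign does not affect v_p). Step 3 — |x − y|_5 = 5^{-2} = 1/25.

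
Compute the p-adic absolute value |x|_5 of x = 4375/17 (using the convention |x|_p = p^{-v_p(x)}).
|4375/17|_5 = 1/625

Step 1 — compute v_5(x) by factoring powers of 5 out of the numerator and denominator: v_5(4375/17) = 4. Step 2 — apply |x|_p = p^{-v_p(x)} = 5^{-4} = 1/625.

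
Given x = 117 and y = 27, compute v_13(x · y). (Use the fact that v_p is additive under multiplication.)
v_13(3159) = 1

v_p(x) = 1 (factor: 117 = 13^1 · 9); v_p(y) = 0 (factor: 27 = 13^0 · 27). Additivity: v_p(xy) = v_p(x) + v_p(y) = 1 + 0 = 1. (Direct check: xy = 3159 = 13^1 · (243).)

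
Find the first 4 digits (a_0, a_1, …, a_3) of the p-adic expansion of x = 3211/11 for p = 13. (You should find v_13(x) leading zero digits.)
(a_0, …, a_3) = (0, 0, 10, 10)

v_13(3211/11) = 2, so a_0 = ... = a_1 = 0. Factor out: x = 13^2 · u with u = 19/11 a unit in ℤ_13. Expand u iteratively via a_{v+i} = u_i mod 13, u_{i+1} = (u_i − a_{v+i})/13:
  u_0 = 19/11;  a_2 = 10;  u_1 = (u_0 − 10)/13 = -7/11
  u_1 = -7/11;  a_3 = 10;  u_2 = (u_1 − 10)/13 = -9/11
Digits: (0, 0, 10, 10).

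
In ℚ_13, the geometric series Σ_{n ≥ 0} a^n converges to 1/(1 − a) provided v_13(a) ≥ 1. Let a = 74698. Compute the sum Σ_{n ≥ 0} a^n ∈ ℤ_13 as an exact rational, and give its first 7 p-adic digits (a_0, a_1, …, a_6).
Σ a^n = 1/(1 − a) = -1/74697;  first 7 digits = (1, 0, 0, 8, 2, 0, 12)

v_13(a) = 3 ≥ 1, so the series converges in ℤ_13 to 1/(1 − a) = 1/(1 − 74698) = -1/74697. Expand this rational in ℤ_13: compute digits iteratively via d_i = x_i mod 13, x_{i+1} = (x_i − d_i)/13. The first 7 digits are (1, 0, 0, 8, 2, 0, 12).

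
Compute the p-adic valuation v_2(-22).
v_2(-22) = 1

v_2(n) is the largest exponent k such that 2^k divides n. Factor out: -22 = -2^1 · 11. (Sign doesn't affect v_p.) So v_2(-22) = 1.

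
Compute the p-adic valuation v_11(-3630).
v_11(-3630) = 2

v_11(n) is the largest exponent k such that 11^k divides n. Factor out: -3630 = -11^2 · 30. (Sign doesn't affect v_p.) So v_11(-3630) = 2.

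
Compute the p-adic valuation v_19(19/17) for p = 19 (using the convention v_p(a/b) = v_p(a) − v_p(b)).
v_19(19/17) = 1

Factor powers of 19 from the numerator and denominator of the reduced fraction: 19 = 19^1 · 1 and 17 = 19^0 · 17. Apply v_p(a/b) = v_p(a) − v_p(b): v_19(19/17) = 1 − 0 = 1.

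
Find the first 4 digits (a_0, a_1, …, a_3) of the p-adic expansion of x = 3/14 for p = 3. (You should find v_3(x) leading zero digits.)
(a_0, …, a_3) = (0, 2, 0, 0)

v_3(3/14) = 1, so a_0 = ... = a_0 = 0. Factor out: x = 3^1 · u with u = 1/14 a unit in ℤ_3. Expand u iteratively via a_{v+i} = u_i mod 3, u_{i+1} = (u_i − a_{v+i})/3:
  u_0 = 1/14;  a_1 = 2;  u_1 = (u_0 − 2)/3 = -9/14
  u_1 = -9/14;  a_2 = 0;  u_2 = (u_1 − 0)/3 = -3/14
  u_2 = -3/14;  a_3 = 0;  u_3 = (u_2 − 0)/3 = -1/14
Digits: (0, 2, 0, 0).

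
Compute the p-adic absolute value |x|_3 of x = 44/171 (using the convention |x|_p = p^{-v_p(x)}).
|44/171|_3 = 9

Step 1 — compute v_3(x) by factoring powers of 3 out of the numerator and denominator: v_3(44/171) = -2. Step 2 — apply |x|_p = p^{-v_p(x)} = 3^{2} = 9.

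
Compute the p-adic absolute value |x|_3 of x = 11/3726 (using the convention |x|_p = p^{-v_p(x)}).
|11/3726|_3 = 81

Step 1 — compute v_3(x) by factoring powers of 3 out of the numerator and denominator: v_3(11/3726) = -4. Step 2 — apply |x|_p = p^{-v_p(x)} = 3^{4} = 81.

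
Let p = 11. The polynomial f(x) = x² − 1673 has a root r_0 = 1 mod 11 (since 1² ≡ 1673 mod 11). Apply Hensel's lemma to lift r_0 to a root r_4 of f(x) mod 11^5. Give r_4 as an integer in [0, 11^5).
r_4 = 97274 (mod 161051)

Hensel's recurrence: r_{i+1} = r_i − f(r_i)·(f′(r_i))^{-1} mod 11^{i+2}, with f′(x) = 2x. Iterate:
  r_0 = 1 (mod 11)
  r_1 = 111 (mod 121)
  r_2 = 111 (mod 1331)
  r_3 = 9428 (mod 14641)
  r_4 = 97274 (mod 161051)
Final: r_4 = 97274, and one checks f(r_4) ≡ 0 mod 11^5.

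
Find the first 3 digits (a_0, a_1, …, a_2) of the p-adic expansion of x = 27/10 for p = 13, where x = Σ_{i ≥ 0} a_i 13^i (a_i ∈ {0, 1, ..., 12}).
(a_0, …, a_2) = (4, 9, 11)

v_13(27/10) = 0 (numerator and denominator both coprime to 13), so x ∈ ℤ_13^×. Compute digits iteratively via a_i = x_i mod 13, x_{i+1} = (x_i − a_i)/13, with x_0 = x:
  x_0 = 27/10;  a_0 = 4;  x_1 = (x_0 − 4)/13 = -1/10
  x_1 = -1/10;  a_1 = 9;  x_2 = (x_1 − 9)/13 = -7/10
  x_2 = -7/10;  a_2 = 11;  x_3 = (x_2 − 11)/13 = -9/10
Digits: (4, 9, 11).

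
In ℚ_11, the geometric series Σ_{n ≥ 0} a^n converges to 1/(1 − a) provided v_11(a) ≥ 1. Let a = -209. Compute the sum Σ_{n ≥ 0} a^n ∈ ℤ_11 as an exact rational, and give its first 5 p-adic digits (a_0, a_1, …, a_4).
Σ a^n = 1/(1 − a) = 1/210;  first 5 digits = (1, 3, 7, 4, 10)

v_11(a) = 1 ≥ 1, so the series converges in ℤ_11 to 1/(1 − a) = 1/(1 − (-209)) = 1/210. Expand this rational in ℤ_11: compute digits iteratively via d_i = x_i mod 11, x_{i+1} = (x_i − d_i)/11. The first 5 digits are (1, 3, 7, 4, 10).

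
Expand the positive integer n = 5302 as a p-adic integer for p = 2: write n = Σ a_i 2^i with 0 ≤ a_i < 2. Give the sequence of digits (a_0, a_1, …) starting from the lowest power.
(a_0, a_1, …) = (0, 1, 1, 0, 1, 1, 0, 1, 0, 0, 1, 0, 1)

Repeated division by 2 gives the digits low-to-high: 5302 = 1·2^1 + 1·2^2 + 1·2^4 + 1·2^5 + 1·2^7 + 1·2^10 + 1·2^12. Digit sequence: (0, 1, 1, 0, 1, 1, 0, 1, 0, 0, 1, 0, 1).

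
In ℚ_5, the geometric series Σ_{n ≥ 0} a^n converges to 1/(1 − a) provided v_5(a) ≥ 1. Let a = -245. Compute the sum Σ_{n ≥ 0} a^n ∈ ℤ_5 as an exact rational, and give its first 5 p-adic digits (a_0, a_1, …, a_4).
Σ a^n = 1/(1 − a) = 1/246;  first 5 digits = (1, 1, 1, 4, 1)

v_5(a) = 1 ≥ 1, so the series converges in ℤ_5 to 1/(1 − a) = 1/(1 − (-245)) = 1/246. Expand this rational in ℤ_5: compute digits iteratively via d_i = x_i mod 5, x_{i+1} = (x_i − d_i)/5. The first 5 digits are (1, 1, 1, 4, 1).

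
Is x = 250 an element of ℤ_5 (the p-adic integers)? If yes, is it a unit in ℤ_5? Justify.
x ∈ ℤ_5 but not a unit; v_5(x) = 3 > 0

ℤ_5 = {x ∈ ℚ_5 : v_5(x) ≥ 0} and ℤ_5^× = {x ∈ ℤ_5 : v_5(x) = 0}. Here v_5(250) = v_5(num) − v_5(den) = 3; compare against these criteria.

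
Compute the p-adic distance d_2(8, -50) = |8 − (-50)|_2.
d_2(8, -50) = 1/2

Step 1 — x − y = 8 − (-50) = 58. Step 2 — v_2(58) = 1 (factor: 58 = (2^1 · 29); the sign does not affect v_p). Step 3 — |x − y|_2 = 2^{-1} = 1/2.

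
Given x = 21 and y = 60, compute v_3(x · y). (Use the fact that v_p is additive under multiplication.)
v_3(1260) = 2

v_p(x) = 1 (factor: 21 = 3^1 · 7); v_p(y) = 1 (factor: 60 = 3^1 · 20). Additivity: v_p(xy) = v_p(x) + v_p(y) = 1 + 1 = 2. (Direct check: xy = 1260 = 3^2 · (140).)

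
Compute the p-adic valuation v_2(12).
v_2(12) = 2

v_2(n) is the largest exponent k such that 2^k divides n. Factor out: 12 = 2^2 · 3. (Sign doesn't affect v_p.) So v_2(12) = 2.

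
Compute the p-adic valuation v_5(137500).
v_5(137500) = 5

v_5(n) is the largest exponent k such that 5^k divides n. Factor out: 137500 = 5^5 · 44. (Sign doesn't affect v_p.) So v_5(137500) = 5.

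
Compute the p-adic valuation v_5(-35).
v_5(-35) = 1

v_5(n) is the largest exponent k such that 5^k divides n. Factor out: -35 = -5^1 · 7. (Sign doesn't affect v_p.) So v_5(-35) = 1.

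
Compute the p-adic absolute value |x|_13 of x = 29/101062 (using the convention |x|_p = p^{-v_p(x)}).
|29/101062|_13 = 2197

Step 1 — compute v_13(x) by factoring powers of 13 out of the numerator and denominator: v_13(29/101062) = -3. Step 2 — apply |x|_p = p^{-v_p(x)} = 13^{3} = 2197.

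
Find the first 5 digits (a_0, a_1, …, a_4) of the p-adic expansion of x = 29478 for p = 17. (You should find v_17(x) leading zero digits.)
(a_0, …, a_4) = (0, 0, 0, 6, 0)

v_17(29478) = 3, so a_0 = ... = a_2 = 0. Factor out: x = 17^3 · u with u = 6 a unit in ℤ_17. Expand u iteratively via a_{v+i} = u_i mod 17, u_{i+1} = (u_i − a_{v+i})/17:
  u_0 = 6;  a_3 = 6;  u_1 = (u_0 − 6)/17 = 0
  u_1 = 0;  a_4 = 0;  u_2 = (u_1 − 0)/17 = 0
Digits: (0, 0, 0, 6, 0).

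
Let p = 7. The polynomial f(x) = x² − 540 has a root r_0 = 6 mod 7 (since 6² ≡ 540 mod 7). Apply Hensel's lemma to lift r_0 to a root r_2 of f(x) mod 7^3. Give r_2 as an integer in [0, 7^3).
r_2 = 244 (mod 343)

Hensel's recurrence: r_{i+1} = r_i − f(r_i)·(f′(r_i))^{-1} mod 7^{i+2}, with f′(x) = 2x. Iterate:
  r_0 = 6 (mod 7)
  r_1 = 48 (mod 49)
  r_2 = 244 (mod 343)
Final: r_2 = 244, and one checks f(r_2) ≡ 0 mod 7^3.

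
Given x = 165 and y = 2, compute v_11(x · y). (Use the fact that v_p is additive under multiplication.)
v_11(330) = 1

v_p(x) = 1 (factor: 165 = 11^1 · 15); v_p(y) = 0 (factor: 2 = 11^0 · 2). Additivity: v_p(xy) = v_p(x) + v_p(y) = 1 + 0 = 1. (Direct check: xy = 330 = 11^1 · (30).)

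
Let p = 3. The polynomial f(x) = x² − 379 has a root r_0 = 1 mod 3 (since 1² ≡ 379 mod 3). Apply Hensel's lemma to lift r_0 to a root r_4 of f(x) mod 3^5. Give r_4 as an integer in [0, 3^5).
r_4 = 190 (mod 243)

Hensel's recurrence: r_{i+1} = r_i − f(r_i)·(f′(r_i))^{-1} mod 3^{i+2}, with f′(x) = 2x. Iterate:
  r_0 = 1 (mod 3)
  r_1 = 1 (mod 9)
  r_2 = 1 (mod 27)
  r_3 = 28 (mod 81)
  r_4 = 190 (mod 243)
Final: r_4 = 190, and one checks f(r_4) ≡ 0 mod 3^5.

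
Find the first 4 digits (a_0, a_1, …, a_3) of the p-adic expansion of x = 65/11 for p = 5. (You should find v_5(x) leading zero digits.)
(a_0, …, a_3) = (0, 3, 1, 2)

v_5(65/11) = 1, so a_0 = ... = a_0 = 0. Factor out: x = 5^1 · u with u = 13/11 a unit in ℤ_5. Expand u iteratively via a_{v+i} = u_i mod 5, u_{i+1} = (u_i − a_{v+i})/5:
  u_0 = 13/11;  a_1 = 3;  u_1 = (u_0 − 3)/5 = -4/11
  u_1 = -4/11;  a_2 = 1;  u_2 = (u_1 − 1)/5 = -3/11
  u_2 = -3/11;  a_3 = 2;  u_3 = (u_2 − 2)/5 = -5/11
Digits: (0, 3, 1, 2).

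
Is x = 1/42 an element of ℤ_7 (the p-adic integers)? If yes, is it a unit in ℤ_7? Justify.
x ∉ ℤ_7 (v_7(x) = -1 < 0)

ℤ_7 = {x ∈ ℚ_7 : v_7(x) ≥ 0} and ℤ_7^× = {x ∈ ℤ_7 : v_7(x) = 0}. Here v_7(1/42) = v_7(num) − v_7(den) = -1; compare against these criteria.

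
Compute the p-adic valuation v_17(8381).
v_17(8381) = 2

v_17(n) is the largest exponent k such that 17^k divides n. Factor out: 8381 = 17^2 · 29. (Sign doesn't affect v_p.) So v_17(8381) = 2.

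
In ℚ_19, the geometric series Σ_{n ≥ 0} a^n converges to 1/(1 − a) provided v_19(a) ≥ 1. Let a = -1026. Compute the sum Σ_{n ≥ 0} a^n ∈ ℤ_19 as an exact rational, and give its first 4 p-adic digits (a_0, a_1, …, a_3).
Σ a^n = 1/(1 − a) = 1/1027;  first 4 digits = (1, 3, 6, 9)

v_19(a) = 1 ≥ 1, so the series converges in ℤ_19 to 1/(1 − a) = 1/(1 − (-1026)) = 1/1027. Expand this rational in ℤ_19: compute digits iteratively via d_i = x_i mod 19, x_{i+1} = (x_i − d_i)/19. The first 4 digits are (1, 3, 6, 9).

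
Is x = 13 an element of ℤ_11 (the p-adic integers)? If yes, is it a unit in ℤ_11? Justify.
x ∈ ℤ_11^× (unit); v_11(x) = 0

ℤ_11 = {x ∈ ℚ_11 : v_11(x) ≥ 0} and ℤ_11^× = {x ∈ ℤ_11 : v_11(x) = 0}. Here v_11(13) = v_11(num) − v_11(den) = 0; compare against these criteria.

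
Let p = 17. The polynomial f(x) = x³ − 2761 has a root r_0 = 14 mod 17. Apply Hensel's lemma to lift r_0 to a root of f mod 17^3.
r_2 = 4553 (mod 4913)

Hensel: r_{i+1} = r_i − f(r_i)/f′(r_i) mod 17^{i+2}, where f′(x) = 3x². Iterate:
  r_0 = 14 (mod 17)
  r_1 = 218 (mod 289)
  r_2 = 4553 (mod 4913)
Final: r = 4553 with f(r) ≡ 0 mod 17^3.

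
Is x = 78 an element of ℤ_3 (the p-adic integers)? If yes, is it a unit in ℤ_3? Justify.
x ∈ ℤ_3 but not a unit; v_3(x) = 1 > 0

ℤ_3 = {x ∈ ℚ_3 : v_3(x) ≥ 0} and ℤ_3^× = {x ∈ ℤ_3 : v_3(x) = 0}. Here v_3(78) = v_3(num) − v_3(den) = 1; compare against these criteria.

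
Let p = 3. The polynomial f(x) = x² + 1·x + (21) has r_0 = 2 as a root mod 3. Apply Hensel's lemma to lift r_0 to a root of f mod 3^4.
r_3 = 29 (mod 81)

Hensel: r_{i+1} = r_i − f(r_i)·(f′(r_i))^{-1} mod 3^{i+2}, f′(x) = 2x + 1. Iterate:
  r_0 = 2 (mod 3)
  r_1 = 2 (mod 9)
  r_2 = 2 (mod 27)
  r_3 = 29 (mod 81)
Final: r = 29 satisfies f(r) ≡ 0 mod 3^4.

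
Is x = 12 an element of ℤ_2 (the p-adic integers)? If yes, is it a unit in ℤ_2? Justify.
x ∈ ℤ_2 but not a unit; v_2(x) = 2 > 0

ℤ_2 = {x ∈ ℚ_2 : v_2(x) ≥ 0} and ℤ_2^× = {x ∈ ℤ_2 : v_2(x) = 0}. Here v_2(12) = v_2(num) − v_2(den) = 2; compare against these criteria.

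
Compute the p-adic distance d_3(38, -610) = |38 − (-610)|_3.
d_3(38, -610) = 1/81

Step 1 — x − y = 38 − (-610) = 648. Step 2 — v_3(648) = 4 (factor: 648 = (3^4 · 8); the sign does not affect v_p). Step 3 — |x − y|_3 = 3^{-4} = 1/81.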